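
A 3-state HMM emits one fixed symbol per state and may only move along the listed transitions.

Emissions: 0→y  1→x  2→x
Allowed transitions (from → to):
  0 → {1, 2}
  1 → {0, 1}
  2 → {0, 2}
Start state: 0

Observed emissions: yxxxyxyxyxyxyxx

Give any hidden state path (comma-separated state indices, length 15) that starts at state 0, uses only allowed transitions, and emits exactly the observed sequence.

0,2,2,2,0,1,0,2,0,2,0,1,0,2,2

  [0] y  {0}  => 0  start
  [1] x  {1,2}  => 2  0->2 ok
  [2] x  {1,2}  => 2  2->2 ok
  [3] x  {1,2}  => 2  2->2 ok
  [4] y  {0}  => 0  2->0 ok
  [5] x  {1,2}  => 1  0->1 ok
  [6] y  {0}  => 0  1->0 ok
  [7] x  {1,2}  => 2  0->2 ok
  [8] y  {0}  => 0  2->0 ok
  [9] x  {1,2}  => 2  0->2 ok
  [10] y  {0}  => 0  2->0 ok
  [11] x  {1,2}  => 1  0->1 ok
  [12] y  {0}  => 0  1->0 ok
  [13] x  {1,2}  => 2  0->2 ok
  [14] x  {1,2}  => 2  2->2 ok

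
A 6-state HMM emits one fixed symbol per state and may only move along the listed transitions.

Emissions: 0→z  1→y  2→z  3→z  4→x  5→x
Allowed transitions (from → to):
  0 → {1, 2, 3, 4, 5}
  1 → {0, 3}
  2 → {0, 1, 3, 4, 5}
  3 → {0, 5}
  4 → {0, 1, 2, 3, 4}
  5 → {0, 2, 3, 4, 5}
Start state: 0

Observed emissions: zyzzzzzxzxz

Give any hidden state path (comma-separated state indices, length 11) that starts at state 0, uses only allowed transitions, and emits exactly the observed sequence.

0,1,3,0,2,0,2,4,2,5,3

  pos 0: z in {0,2,3}, choose 0; start
  pos 1: y in {1}, choose 1; 0->1 ok
  pos 2: z in {0,2,3}, choose 3; 1->3 ok
  pos 3: z in {0,2,3}, choose 0; 3->0 ok
  pos 4: z in {0,2,3}, choose 2; 0->2 ok
  pos 5: z in {0,2,3}, choose 0; 2->0 ok
  pos 6: z in {0,2,3}, choose 2; 0->2 ok
  pos 7: x in {4,5}, choose 4; 2->4 ok
  pos 8: z in {0,2,3}, choose 2; 4->2 ok
  pos 9: x in {4,5}, choose 5; 2->5 ok
  pos 10: z in {0,2,3}, choose 3; 5->3 ok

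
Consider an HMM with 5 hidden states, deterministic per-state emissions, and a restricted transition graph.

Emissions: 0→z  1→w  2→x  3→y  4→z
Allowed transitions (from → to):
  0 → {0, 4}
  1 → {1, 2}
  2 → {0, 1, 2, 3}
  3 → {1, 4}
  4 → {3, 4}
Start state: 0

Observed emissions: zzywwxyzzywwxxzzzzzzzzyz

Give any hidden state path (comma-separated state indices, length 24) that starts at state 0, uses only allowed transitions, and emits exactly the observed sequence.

  0: obs=z cand={0,4} pick 0 [start]
  1: obs=z cand={0,4} pick 4 [0->4 ok]
  2: obs=y cand={3} pick 3 [4->3 ok]
  3: obs=w cand={1} pick 1 [3->1 ok]
  4: obs=w cand={1} pick 1 [1->1 ok]
  5: obs=x cand={2} pick 2 [1->2 ok]
  6: obs=y cand={3} pick 3 [2->3 ok]
  7: obs=z cand={0,4} pick 4 [3->4 ok]
  8: obs=z cand={0,4} pick 4 [4->4 ok]
  9: obs=y cand={3} pick 3 [4->3 ok]
  10: obs=w cand={1} pick 1 [3->1 ok]
  11: obs=w cand={1} pick 1 [1->1 ok]
  12: obs=x cand={2} pick 2 [1->2 ok]
  13: obs=x cand={2} pick 2 [2->2 ok]
  14: obs=z cand={0,4} pick 0 [2->0 ok]
  15: obs=z cand={0,4} pick 0 [0->0 ok]
  16: obs=z cand={0,4} pick 0 [0->0 ok]
  17: obs=z cand={0,4} pick 0 [0->0 ok]
  18: obs=z cand={0,4} pick 0 [0->0 ok]
  19: obs=z cand={0,4} pick 0 [0->0 ok]
  20: obs=z cand={0,4} pick 0 [0->0 ok]
  21: obs=z cand={0,4} pick 4 [0->4 ok]
  22: obs=y cand={3} pick 3 [4->3 ok]
  23: obs=z cand={0,4} pick 4 [3->4 ok]

0,4,3,1,1,2,3,4,4,3,1,1,2,2,0,0,0,0,0,0,0,4,3,4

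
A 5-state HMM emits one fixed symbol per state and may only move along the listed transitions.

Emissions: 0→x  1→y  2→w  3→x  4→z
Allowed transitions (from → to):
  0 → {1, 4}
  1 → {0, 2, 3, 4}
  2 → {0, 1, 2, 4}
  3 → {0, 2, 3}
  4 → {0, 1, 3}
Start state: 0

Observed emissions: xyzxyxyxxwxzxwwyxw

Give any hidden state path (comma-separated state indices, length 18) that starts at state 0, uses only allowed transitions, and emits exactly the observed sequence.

0,1,4,0,1,0,1,3,3,2,0,4,3,2,2,1,3,2

  0: obs=x cand={0,3} pick 0 [start]
  1: obs=y cand={1} pick 1 [0->1 ok]
  2: obs=z cand={4} pick 4 [1->4 ok]
  3: obs=x cand={0,3} pick 0 [4->0 ok]
  4: obs=y cand={1} pick 1 [0->1 ok]
  5: obs=x cand={0,3} pick 0 [1->0 ok]
  6: obs=y cand={1} pick 1 [0->1 ok]
  7: obs=x cand={0,3} pick 3 [1->3 ok]
  8: obs=x cand={0,3} pick 3 [3->3 ok]
  9: obs=w cand={2} pick 2 [3->2 ok]
  10: obs=x cand={0,3} pick 0 [2->0 ok]
  11: obs=z cand={4} pick 4 [0->4 ok]
  12: obs=x cand={0,3} pick 3 [4->3 ok]
  13: obs=w cand={2} pick 2 [3->2 ok]
  14: obs=w cand={2} pick 2 [2->2 ok]
  15: obs=y cand={1} pick 1 [2->1 ok]
  16: obs=x cand={0,3} pick 3 [1->3 ok]
  17: obs=w cand={2} pick 2 [3->2 ok]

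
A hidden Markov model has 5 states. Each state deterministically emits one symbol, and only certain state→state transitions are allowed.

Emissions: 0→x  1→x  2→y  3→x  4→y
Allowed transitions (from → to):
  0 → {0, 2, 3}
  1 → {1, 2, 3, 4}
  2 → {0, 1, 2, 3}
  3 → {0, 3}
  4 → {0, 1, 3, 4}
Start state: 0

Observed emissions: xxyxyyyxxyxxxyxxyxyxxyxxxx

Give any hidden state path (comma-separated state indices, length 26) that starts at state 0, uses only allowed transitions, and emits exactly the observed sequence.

  [0] x  {0,1,3}  => 0  start
  [1] x  {0,1,3}  => 0  0->0 ok
  [2] y  {2,4}  => 2  0->2 ok
  [3] x  {0,1,3}  => 0  2->0 ok
  [4] y  {2,4}  => 2  0->2 ok
  [5] y  {2,4}  => 2  2->2 ok
  [6] y  {2,4}  => 2  2->2 ok
  [7] x  {0,1,3}  => 0  2->0 ok
  [8] x  {0,1,3}  => 0  0->0 ok
  [9] y  {2,4}  => 2  0->2 ok
  [10] x  {0,1,3}  => 0  2->0 ok
  [11] x  {0,1,3}  => 3  0->3 ok
  [12] x  {0,1,3}  => 0  3->0 ok
  [13] y  {2,4}  => 2  0->2 ok
  [14] x  {0,1,3}  => 1  2->1 ok
  [15] x  {0,1,3}  => 1  1->1 ok
  [16] y  {2,4}  => 2  1->2 ok
  [17] x  {0,1,3}  => 1  2->1 ok
  [18] y  {2,4}  => 2  1->2 ok
  [19] x  {0,1,3}  => 0  2->0 ok
  [20] x  {0,1,3}  => 0  0->0 ok
  [21] y  {2,4}  => 2  0->2 ok
  [22] x  {0,1,3}  => 3  2->3 ok
  [23] x  {0,1,3}  => 0  3->0 ok
  [24] x  {0,1,3}  => 0  0->0 ok
  [25] x  {0,1,3}  => 3  0->3 ok

0,0,2,0,2,2,2,0,0,2,0,3,0,2,1,1,2,1,2,0,0,2,3,0,0,3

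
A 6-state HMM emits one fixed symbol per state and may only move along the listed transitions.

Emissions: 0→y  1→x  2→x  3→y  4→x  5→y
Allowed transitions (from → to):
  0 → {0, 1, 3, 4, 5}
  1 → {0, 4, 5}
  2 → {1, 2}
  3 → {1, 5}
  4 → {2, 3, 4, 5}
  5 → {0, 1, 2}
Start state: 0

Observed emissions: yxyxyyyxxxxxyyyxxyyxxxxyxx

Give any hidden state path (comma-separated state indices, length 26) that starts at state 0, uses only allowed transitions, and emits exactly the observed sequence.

0,1,5,1,0,5,0,1,4,2,1,4,5,0,3,1,4,3,5,2,2,1,4,3,1,4

  pos 0: y in {0,3,5}, choose 0; start
  pos 1: x in {1,2,4}, choose 1; 0->1 ok
  pos 2: y in {0,3,5}, choose 5; 1->5 ok
  pos 3: x in {1,2,4}, choose 1; 5->1 ok
  pos 4: y in {0,3,5}, choose 0; 1->0 ok
  pos 5: y in {0,3,5}, choose 5; 0->5 ok
  pos 6: y in {0,3,5}, choose 0; 5->0 ok
  pos 7: x in {1,2,4}, choose 1; 0->1 ok
  pos 8: x in {1,2,4}, choose 4; 1->4 ok
  pos 9: x in {1,2,4}, choose 2; 4->2 ok
  pos 10: x in {1,2,4}, choose 1; 2->1 ok
  pos 11: x in {1,2,4}, choose 4; 1->4 ok
  pos 12: y in {0,3,5}, choose 5; 4->5 ok
  pos 13: y in {0,3,5}, choose 0; 5->0 ok
  pos 14: y in {0,3,5}, choose 3; 0->3 ok
  pos 15: x in {1,2,4}, choose 1; 3->1 ok
  pos 16: x in {1,2,4}, choose 4; 1->4 ok
  pos 17: y in {0,3,5}, choose 3; 4->3 ok
  pos 18: y in {0,3,5}, choose 5; 3->5 ok
  pos 19: x in {1,2,4}, choose 2; 5->2 ok
  pos 20: x in {1,2,4}, choose 2; 2->2 ok
  pos 21: x in {1,2,4}, choose 1; 2->1 ok
  pos 22: x in {1,2,4}, choose 4; 1->4 ok
  pos 23: y in {0,3,5}, choose 3; 4->3 ok
  pos 24: x in {1,2,4}, choose 1; 3->1 ok
  pos 25: x in {1,2,4}, choose 4; 1->4 ok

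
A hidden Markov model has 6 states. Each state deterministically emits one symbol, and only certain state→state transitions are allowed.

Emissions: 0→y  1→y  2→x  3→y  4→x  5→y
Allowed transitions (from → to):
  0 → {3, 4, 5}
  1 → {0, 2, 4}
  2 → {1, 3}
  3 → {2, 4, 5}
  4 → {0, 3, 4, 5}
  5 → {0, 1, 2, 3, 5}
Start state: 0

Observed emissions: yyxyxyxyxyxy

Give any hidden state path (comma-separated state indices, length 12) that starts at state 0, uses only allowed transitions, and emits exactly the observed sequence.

0,3,2,3,2,1,4,5,2,3,4,3

  pos 0: y in {0,1,3,5}, choose 0; start
  pos 1: y in {0,1,3,5}, choose 3; 0->3 ok
  pos 2: x in {2,4}, choose 2; 3->2 ok
  pos 3: y in {0,1,3,5}, choose 3; 2->3 ok
  pos 4: x in {2,4}, choose 2; 3->2 ok
  pos 5: y in {0,1,3,5}, choose 1; 2->1 ok
  pos 6: x in {2,4}, choose 4; 1->4 ok
  pos 7: y in {0,1,3,5}, choose 5; 4->5 ok
  pos 8: x in {2,4}, choose 2; 5->2 ok
  pos 9: y in {0,1,3,5}, choose 3; 2->3 ok
  pos 10: x in {2,4}, choose 4; 3->4 ok
  pos 11: y in {0,1,3,5}, choose 3; 4->3 ok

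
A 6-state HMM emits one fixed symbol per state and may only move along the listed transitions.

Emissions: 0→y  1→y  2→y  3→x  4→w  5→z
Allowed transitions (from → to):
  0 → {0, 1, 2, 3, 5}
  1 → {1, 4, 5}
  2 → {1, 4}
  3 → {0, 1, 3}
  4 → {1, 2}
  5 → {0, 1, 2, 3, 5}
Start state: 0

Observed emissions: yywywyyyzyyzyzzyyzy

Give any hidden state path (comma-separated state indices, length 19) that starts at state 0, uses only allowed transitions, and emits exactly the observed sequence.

  [0] y  {0,1,2}  => 0  start
  [1] y  {0,1,2}  => 2  0->2 ok
  [2] w  {4}  => 4  2->4 ok
  [3] y  {0,1,2}  => 2  4->2 ok
  [4] w  {4}  => 4  2->4 ok
  [5] y  {0,1,2}  => 1  4->1 ok
  [6] y  {0,1,2}  => 1  1->1 ok
  [7] y  {0,1,2}  => 1  1->1 ok
  [8] z  {5}  => 5  1->5 ok
  [9] y  {0,1,2}  => 0  5->0 ok
  [10] y  {0,1,2}  => 0  0->0 ok
  [11] z  {5}  => 5  0->5 ok
  [12] y  {0,1,2}  => 1  5->1 ok
  [13] z  {5}  => 5  1->5 ok
  [14] z  {5}  => 5  5->5 ok
  [15] y  {0,1,2}  => 2  5->2 ok
  [16] y  {0,1,2}  => 1  2->1 ok
  [17] z  {5}  => 5  1->5 ok
  [18] y  {0,1,2}  => 2  5->2 ok

0,2,4,2,4,1,1,1,5,0,0,5,1,5,5,2,1,5,2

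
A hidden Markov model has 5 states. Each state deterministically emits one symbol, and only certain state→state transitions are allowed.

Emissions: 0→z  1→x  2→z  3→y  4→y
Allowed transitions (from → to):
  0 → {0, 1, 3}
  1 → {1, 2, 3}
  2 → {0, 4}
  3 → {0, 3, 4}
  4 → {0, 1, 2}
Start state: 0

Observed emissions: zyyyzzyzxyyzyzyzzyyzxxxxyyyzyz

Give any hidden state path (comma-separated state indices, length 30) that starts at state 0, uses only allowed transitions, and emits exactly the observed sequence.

0,3,3,4,2,0,3,0,1,3,4,2,4,2,4,2,0,3,3,0,1,1,1,1,3,3,4,2,4,2

  t0 'z' -> {0,2}, take 0 (start)
  t1 'y' -> {3,4}, take 3 (0->3 ok)
  t2 'y' -> {3,4}, take 3 (3->3 ok)
  t3 'y' -> {3,4}, take 4 (3->4 ok)
  t4 'z' -> {0,2}, take 2 (4->2 ok)
  t5 'z' -> {0,2}, take 0 (2->0 ok)
  t6 'y' -> {3,4}, take 3 (0->3 ok)
  t7 'z' -> {0,2}, take 0 (3->0 ok)
  t8 'x' -> {1}, take 1 (0->1 ok)
  t9 'y' -> {3,4}, take 3 (1->3 ok)
  t10 'y' -> {3,4}, take 4 (3->4 ok)
  t11 'z' -> {0,2}, take 2 (4->2 ok)
  t12 'y' -> {3,4}, take 4 (2->4 ok)
  t13 'z' -> {0,2}, take 2 (4->2 ok)
  t14 'y' -> {3,4}, take 4 (2->4 ok)
  t15 'z' -> {0,2}, take 2 (4->2 ok)
  t16 'z' -> {0,2}, take 0 (2->0 ok)
  t17 'y' -> {3,4}, take 3 (0->3 ok)
  t18 'y' -> {3,4}, take 3 (3->3 ok)
  t19 'z' -> {0,2}, take 0 (3->0 ok)
  t20 'x' -> {1}, take 1 (0->1 ok)
  t21 'x' -> {1}, take 1 (1->1 ok)
  t22 'x' -> {1}, take 1 (1->1 ok)
  t23 'x' -> {1}, take 1 (1->1 ok)
  t24 'y' -> {3,4}, take 3 (1->3 ok)
  t25 'y' -> {3,4}, take 3 (3->3 ok)
  t26 'y' -> {3,4}, take 4 (3->4 ok)
  t27 'z' -> {0,2}, take 2 (4->2 ok)
  t28 'y' -> {3,4}, take 4 (2->4 ok)
  t29 'z' -> {0,2}, take 2 (4->2 ok)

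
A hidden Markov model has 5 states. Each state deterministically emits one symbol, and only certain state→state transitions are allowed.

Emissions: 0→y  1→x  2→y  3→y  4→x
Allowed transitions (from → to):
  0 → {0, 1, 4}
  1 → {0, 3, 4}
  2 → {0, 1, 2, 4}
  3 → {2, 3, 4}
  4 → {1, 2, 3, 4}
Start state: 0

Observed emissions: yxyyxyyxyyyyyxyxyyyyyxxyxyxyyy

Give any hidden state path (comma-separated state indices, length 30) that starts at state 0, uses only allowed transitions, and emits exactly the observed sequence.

0,4,3,2,4,3,2,1,3,3,2,0,0,4,3,4,3,3,2,0,0,4,1,0,4,3,4,3,2,2

  pos 0: y in {0,2,3}, choose 0; start
  pos 1: x in {1,4}, choose 4; 0->4 ok
  pos 2: y in {0,2,3}, choose 3; 4->3 ok
  pos 3: y in {0,2,3}, choose 2; 3->2 ok
  pos 4: x in {1,4}, choose 4; 2->4 ok
  pos 5: y in {0,2,3}, choose 3; 4->3 ok
  pos 6: y in {0,2,3}, choose 2; 3->2 ok
  pos 7: x in {1,4}, choose 1; 2->1 ok
  pos 8: y in {0,2,3}, choose 3; 1->3 ok
  pos 9: y in {0,2,3}, choose 3; 3->3 ok
  pos 10: y in {0,2,3}, choose 2; 3->2 ok
  pos 11: y in {0,2,3}, choose 0; 2->0 ok
  pos 12: y in {0,2,3}, choose 0; 0->0 ok
  pos 13: x in {1,4}, choose 4; 0->4 ok
  pos 14: y in {0,2,3}, choose 3; 4->3 ok
  pos 15: x in {1,4}, choose 4; 3->4 ok
  pos 16: y in {0,2,3}, choose 3; 4->3 ok
  pos 17: y in {0,2,3}, choose 3; 3->3 ok
  pos 18: y in {0,2,3}, choose 2; 3->2 ok
  pos 19: y in {0,2,3}, choose 0; 2->0 ok
  pos 20: y in {0,2,3}, choose 0; 0->0 ok
  pos 21: x in {1,4}, choose 4; 0->4 ok
  pos 22: x in {1,4}, choose 1; 4->1 ok
  pos 23: y in {0,2,3}, choose 0; 1->0 ok
  pos 24: x in {1,4}, choose 4; 0->4 ok
  pos 25: y in {0,2,3}, choose 3; 4->3 ok
  pos 26: x in {1,4}, choose 4; 3->4 ok
  pos 27: y in {0,2,3}, choose 3; 4->3 ok
  pos 28: y in {0,2,3}, choose 2; 3->2 ok
  pos 29: y in {0,2,3}, choose 2; 2->2 ok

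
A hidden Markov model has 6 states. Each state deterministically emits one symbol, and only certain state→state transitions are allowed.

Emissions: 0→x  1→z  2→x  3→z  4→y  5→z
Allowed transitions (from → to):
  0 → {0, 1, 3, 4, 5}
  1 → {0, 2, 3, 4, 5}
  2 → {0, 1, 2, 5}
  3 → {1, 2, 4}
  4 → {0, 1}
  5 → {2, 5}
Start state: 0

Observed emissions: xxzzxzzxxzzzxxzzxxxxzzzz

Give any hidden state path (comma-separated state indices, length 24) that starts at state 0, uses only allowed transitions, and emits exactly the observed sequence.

0,0,1,3,2,1,3,2,0,1,3,1,2,2,1,5,2,2,2,0,1,5,5,5

  pos 0: x in {0,2}, choose 0; start
  pos 1: x in {0,2}, choose 0; 0->0 ok
  pos 2: z in {1,3,5}, choose 1; 0->1 ok
  pos 3: z in {1,3,5}, choose 3; 1->3 ok
  pos 4: x in {0,2}, choose 2; 3->2 ok
  pos 5: z in {1,3,5}, choose 1; 2->1 ok
  pos 6: z in {1,3,5}, choose 3; 1->3 ok
  pos 7: x in {0,2}, choose 2; 3->2 ok
  pos 8: x in {0,2}, choose 0; 2->0 ok
  pos 9: z in {1,3,5}, choose 1; 0->1 ok
  pos 10: z in {1,3,5}, choose 3; 1->3 ok
  pos 11: z in {1,3,5}, choose 1; 3->1 ok
  pos 12: x in {0,2}, choose 2; 1->2 ok
  pos 13: x in {0,2}, choose 2; 2->2 ok
  pos 14: z in {1,3,5}, choose 1; 2->1 ok
  pos 15: z in {1,3,5}, choose 5; 1->5 ok
  pos 16: x in {0,2}, choose 2; 5->2 ok
  pos 17: x in {0,2}, choose 2; 2->2 ok
  pos 18: x in {0,2}, choose 2; 2->2 ok
  pos 19: x in {0,2}, choose 0; 2->0 ok
  pos 20: z in {1,3,5}, choose 1; 0->1 ok
  pos 21: z in {1,3,5}, choose 5; 1->5 ok
  pos 22: z in {1,3,5}, choose 5; 5->5 ok
  pos 23: z in {1,3,5}, choose 5; 5->5 ok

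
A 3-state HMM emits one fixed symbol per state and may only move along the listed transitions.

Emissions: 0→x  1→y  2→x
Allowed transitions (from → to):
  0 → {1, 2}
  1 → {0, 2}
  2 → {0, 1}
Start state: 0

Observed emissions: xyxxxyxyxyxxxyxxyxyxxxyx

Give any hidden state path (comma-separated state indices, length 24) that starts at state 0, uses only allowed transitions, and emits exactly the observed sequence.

0,1,2,0,2,1,2,1,0,1,2,0,2,1,2,0,1,0,1,0,2,0,1,0

  pos 0: x in {0,2}, choose 0; start
  pos 1: y in {1}, choose 1; 0->1 ok
  pos 2: x in {0,2}, choose 2; 1->2 ok
  pos 3: x in {0,2}, choose 0; 2->0 ok
  pos 4: x in {0,2}, choose 2; 0->2 ok
  pos 5: y in {1}, choose 1; 2->1 ok
  pos 6: x in {0,2}, choose 2; 1->2 ok
  pos 7: y in {1}, choose 1; 2->1 ok
  pos 8: x in {0,2}, choose 0; 1->0 ok
  pos 9: y in {1}, choose 1; 0->1 ok
  pos 10: x in {0,2}, choose 2; 1->2 ok
  pos 11: x in {0,2}, choose 0; 2->0 ok
  pos 12: x in {0,2}, choose 2; 0->2 ok
  pos 13: y in {1}, choose 1; 2->1 ok
  pos 14: x in {0,2}, choose 2; 1->2 ok
  pos 15: x in {0,2}, choose 0; 2->0 ok
  pos 16: y in {1}, choose 1; 0->1 ok
  pos 17: x in {0,2}, choose 0; 1->0 ok
  pos 18: y in {1}, choose 1; 0->1 ok
  pos 19: x in {0,2}, choose 0; 1->0 ok
  pos 20: x in {0,2}, choose 2; 0->2 ok
  pos 21: x in {0,2}, choose 0; 2->0 ok
  pos 22: y in {1}, choose 1; 0->1 ok
  pos 23: x in {0,2}, choose 0; 1->0 ok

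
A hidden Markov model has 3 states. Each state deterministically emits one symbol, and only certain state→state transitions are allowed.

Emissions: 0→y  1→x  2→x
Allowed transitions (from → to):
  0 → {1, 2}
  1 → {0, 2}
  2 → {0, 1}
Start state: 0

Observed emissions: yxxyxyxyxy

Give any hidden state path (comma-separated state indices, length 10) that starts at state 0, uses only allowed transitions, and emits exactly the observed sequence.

0,1,2,0,1,0,1,0,1,0

  pos 0: y in {0}, choose 0; start
  pos 1: x in {1,2}, choose 1; 0->1 ok
  pos 2: x in {1,2}, choose 2; 1->2 ok
  pos 3: y in {0}, choose 0; 2->0 ok
  pos 4: x in {1,2}, choose 1; 0->1 ok
  pos 5: y in {0}, choose 0; 1->0 ok
  pos 6: x in {1,2}, choose 1; 0->1 ok
  pos 7: y in {0}, choose 0; 1->0 ok
  pos 8: x in {1,2}, choose 1; 0->1 ok
  pos 9: y in {0}, choose 0; 1->0 ok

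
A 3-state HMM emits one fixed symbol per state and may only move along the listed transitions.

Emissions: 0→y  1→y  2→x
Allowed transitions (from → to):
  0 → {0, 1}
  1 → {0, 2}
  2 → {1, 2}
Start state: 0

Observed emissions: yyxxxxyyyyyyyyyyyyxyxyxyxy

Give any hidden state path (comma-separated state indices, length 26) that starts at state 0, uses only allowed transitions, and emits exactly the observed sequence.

  pos 0: y in {0,1}, choose 0; start
  pos 1: y in {0,1}, choose 1; 0->1 ok
  pos 2: x in {2}, choose 2; 1->2 ok
  pos 3: x in {2}, choose 2; 2->2 ok
  pos 4: x in {2}, choose 2; 2->2 ok
  pos 5: x in {2}, choose 2; 2->2 ok
  pos 6: y in {0,1}, choose 1; 2->1 ok
  pos 7: y in {0,1}, choose 0; 1->0 ok
  pos 8: y in {0,1}, choose 0; 0->0 ok
  pos 9: y in {0,1}, choose 1; 0->1 ok
  pos 10: y in {0,1}, choose 0; 1->0 ok
  pos 11: y in {0,1}, choose 0; 0->0 ok
  pos 12: y in {0,1}, choose 0; 0->0 ok
  pos 13: y in {0,1}, choose 1; 0->1 ok
  pos 14: y in {0,1}, choose 0; 1->0 ok
  pos 15: y in {0,1}, choose 1; 0->1 ok
  pos 16: y in {0,1}, choose 0; 1->0 ok
  pos 17: y in {0,1}, choose 1; 0->1 ok
  pos 18: x in {2}, choose 2; 1->2 ok
  pos 19: y in {0,1}, choose 1; 2->1 ok
  pos 20: x in {2}, choose 2; 1->2 ok
  pos 21: y in {0,1}, choose 1; 2->1 ok
  pos 22: x in {2}, choose 2; 1->2 ok
  pos 23: y in {0,1}, choose 1; 2->1 ok
  pos 24: x in {2}, choose 2; 1->2 ok
  pos 25: y in {0,1}, choose 1; 2->1 ok

0,1,2,2,2,2,1,0,0,1,0,0,0,1,0,1,0,1,2,1,2,1,2,1,2,1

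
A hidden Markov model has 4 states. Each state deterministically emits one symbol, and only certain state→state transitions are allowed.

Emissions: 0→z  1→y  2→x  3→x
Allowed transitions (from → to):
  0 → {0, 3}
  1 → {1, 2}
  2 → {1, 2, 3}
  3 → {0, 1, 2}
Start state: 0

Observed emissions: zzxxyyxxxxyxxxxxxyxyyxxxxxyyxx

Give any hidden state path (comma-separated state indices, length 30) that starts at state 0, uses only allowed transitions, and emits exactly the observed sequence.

  t0 'z' -> {0}, take 0 (start)
  t1 'z' -> {0}, take 0 (0->0 ok)
  t2 'x' -> {2,3}, take 3 (0->3 ok)
  t3 'x' -> {2,3}, take 2 (3->2 ok)
  t4 'y' -> {1}, take 1 (2->1 ok)
  t5 'y' -> {1}, take 1 (1->1 ok)
  t6 'x' -> {2,3}, take 2 (1->2 ok)
  t7 'x' -> {2,3}, take 3 (2->3 ok)
  t8 'x' -> {2,3}, take 2 (3->2 ok)
  t9 'x' -> {2,3}, take 2 (2->2 ok)
  t10 'y' -> {1}, take 1 (2->1 ok)
  t11 'x' -> {2,3}, take 2 (1->2 ok)
  t12 'x' -> {2,3}, take 2 (2->2 ok)
  t13 'x' -> {2,3}, take 2 (2->2 ok)
  t14 'x' -> {2,3}, take 3 (2->3 ok)
  t15 'x' -> {2,3}, take 2 (3->2 ok)
  t16 'x' -> {2,3}, take 3 (2->3 ok)
  t17 'y' -> {1}, take 1 (3->1 ok)
  t18 'x' -> {2,3}, take 2 (1->2 ok)
  t19 'y' -> {1}, take 1 (2->1 ok)
  t20 'y' -> {1}, take 1 (1->1 ok)
  t21 'x' -> {2,3}, take 2 (1->2 ok)
  t22 'x' -> {2,3}, take 3 (2->3 ok)
  t23 'x' -> {2,3}, take 2 (3->2 ok)
  t24 'x' -> {2,3}, take 2 (2->2 ok)
  t25 'x' -> {2,3}, take 3 (2->3 ok)
  t26 'y' -> {1}, take 1 (3->1 ok)
  t27 'y' -> {1}, take 1 (1->1 ok)
  t28 'x' -> {2,3}, take 2 (1->2 ok)
  t29 'x' -> {2,3}, take 3 (2->3 ok)

0,0,3,2,1,1,2,3,2,2,1,2,2,2,3,2,3,1,2,1,1,2,3,2,2,3,1,1,2,3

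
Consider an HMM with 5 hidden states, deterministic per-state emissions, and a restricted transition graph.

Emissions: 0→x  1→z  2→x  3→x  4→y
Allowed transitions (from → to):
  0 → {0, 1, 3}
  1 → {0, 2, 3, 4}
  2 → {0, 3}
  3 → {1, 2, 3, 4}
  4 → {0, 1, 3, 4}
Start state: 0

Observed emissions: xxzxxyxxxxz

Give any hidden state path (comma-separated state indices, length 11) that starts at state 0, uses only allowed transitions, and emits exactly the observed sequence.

0,3,1,3,3,4,0,3,2,3,1

  [0] x  {0,2,3}  => 0  start
  [1] x  {0,2,3}  => 3  0->3 ok
  [2] z  {1}  => 1  3->1 ok
  [3] x  {0,2,3}  => 3  1->3 ok
  [4] x  {0,2,3}  => 3  3->3 ok
  [5] y  {4}  => 4  3->4 ok
  [6] x  {0,2,3}  => 0  4->0 ok
  [7] x  {0,2,3}  => 3  0->3 ok
  [8] x  {0,2,3}  => 2  3->2 ok
  [9] x  {0,2,3}  => 3  2->3 ok
  [10] z  {1}  => 1  3->1 ok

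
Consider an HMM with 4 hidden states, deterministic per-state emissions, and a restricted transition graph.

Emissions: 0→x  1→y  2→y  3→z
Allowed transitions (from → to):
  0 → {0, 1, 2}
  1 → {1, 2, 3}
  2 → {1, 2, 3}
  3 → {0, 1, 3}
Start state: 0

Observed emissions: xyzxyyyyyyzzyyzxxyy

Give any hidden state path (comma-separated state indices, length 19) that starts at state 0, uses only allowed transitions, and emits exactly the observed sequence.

0,1,3,0,1,1,2,2,2,2,3,3,1,2,3,0,0,2,1

  [0] x  {0}  => 0  start
  [1] y  {1,2}  => 1  0->1 ok
  [2] z  {3}  => 3  1->3 ok
  [3] x  {0}  => 0  3->0 ok
  [4] y  {1,2}  => 1  0->1 ok
  [5] y  {1,2}  => 1  1->1 ok
  [6] y  {1,2}  => 2  1->2 ok
  [7] y  {1,2}  => 2  2->2 ok
  [8] y  {1,2}  => 2  2->2 ok
  [9] y  {1,2}  => 2  2->2 ok
  [10] z  {3}  => 3  2->3 ok
  [11] z  {3}  => 3  3->3 ok
  [12] y  {1,2}  => 1  3->1 ok
  [13] y  {1,2}  => 2  1->2 ok
  [14] z  {3}  => 3  2->3 ok
  [15] x  {0}  => 0  3->0 ok
  [16] x  {0}  => 0  0->0 ok
  [17] y  {1,2}  => 2  0->2 ok
  [18] y  {1,2}  => 1  2->1 ok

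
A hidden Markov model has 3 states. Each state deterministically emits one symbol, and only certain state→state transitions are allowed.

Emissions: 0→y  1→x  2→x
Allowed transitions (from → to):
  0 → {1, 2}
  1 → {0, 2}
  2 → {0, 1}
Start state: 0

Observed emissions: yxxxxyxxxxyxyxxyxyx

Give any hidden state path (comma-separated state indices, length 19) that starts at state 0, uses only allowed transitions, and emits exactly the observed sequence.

  pos 0: y in {0}, choose 0; start
  pos 1: x in {1,2}, choose 1; 0->1 ok
  pos 2: x in {1,2}, choose 2; 1->2 ok
  pos 3: x in {1,2}, choose 1; 2->1 ok
  pos 4: x in {1,2}, choose 2; 1->2 ok
  pos 5: y in {0}, choose 0; 2->0 ok
  pos 6: x in {1,2}, choose 2; 0->2 ok
  pos 7: x in {1,2}, choose 1; 2->1 ok
  pos 8: x in {1,2}, choose 2; 1->2 ok
  pos 9: x in {1,2}, choose 1; 2->1 ok
  pos 10: y in {0}, choose 0; 1->0 ok
  pos 11: x in {1,2}, choose 2; 0->2 ok
  pos 12: y in {0}, choose 0; 2->0 ok
  pos 13: x in {1,2}, choose 2; 0->2 ok
  pos 14: x in {1,2}, choose 1; 2->1 ok
  pos 15: y in {0}, choose 0; 1->0 ok
  pos 16: x in {1,2}, choose 1; 0->1 ok
  pos 17: y in {0}, choose 0; 1->0 ok
  pos 18: x in {1,2}, choose 1; 0->1 ok

0,1,2,1,2,0,2,1,2,1,0,2,0,2,1,0,1,0,1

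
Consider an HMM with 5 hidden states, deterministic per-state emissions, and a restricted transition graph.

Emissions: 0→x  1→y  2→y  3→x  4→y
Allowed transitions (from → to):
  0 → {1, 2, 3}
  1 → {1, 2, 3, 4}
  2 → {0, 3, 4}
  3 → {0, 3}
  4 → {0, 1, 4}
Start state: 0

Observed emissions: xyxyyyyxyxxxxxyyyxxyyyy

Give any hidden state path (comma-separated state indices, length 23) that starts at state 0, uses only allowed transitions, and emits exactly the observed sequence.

  [0] x  {0,3}  => 0  start
  [1] y  {1,2,4}  => 2  0->2 ok
  [2] x  {0,3}  => 0  2->0 ok
  [3] y  {1,2,4}  => 1  0->1 ok
  [4] y  {1,2,4}  => 1  1->1 ok
  [5] y  {1,2,4}  => 1  1->1 ok
  [6] y  {1,2,4}  => 2  1->2 ok
  [7] x  {0,3}  => 0  2->0 ok
  [8] y  {1,2,4}  => 2  0->2 ok
  [9] x  {0,3}  => 3  2->3 ok
  [10] x  {0,3}  => 3  3->3 ok
  [11] x  {0,3}  => 3  3->3 ok
  [12] x  {0,3}  => 3  3->3 ok
  [13] x  {0,3}  => 0  3->0 ok
  [14] y  {1,2,4}  => 2  0->2 ok
  [15] y  {1,2,4}  => 4  2->4 ok
  [16] y  {1,2,4}  => 1  4->1 ok
  [17] x  {0,3}  => 3  1->3 ok
  [18] x  {0,3}  => 0  3->0 ok
  [19] y  {1,2,4}  => 1  0->1 ok
  [20] y  {1,2,4}  => 4  1->4 ok
  [21] y  {1,2,4}  => 4  4->4 ok
  [22] y  {1,2,4}  => 4  4->4 ok

0,2,0,1,1,1,2,0,2,3,3,3,3,0,2,4,1,3,0,1,4,4,4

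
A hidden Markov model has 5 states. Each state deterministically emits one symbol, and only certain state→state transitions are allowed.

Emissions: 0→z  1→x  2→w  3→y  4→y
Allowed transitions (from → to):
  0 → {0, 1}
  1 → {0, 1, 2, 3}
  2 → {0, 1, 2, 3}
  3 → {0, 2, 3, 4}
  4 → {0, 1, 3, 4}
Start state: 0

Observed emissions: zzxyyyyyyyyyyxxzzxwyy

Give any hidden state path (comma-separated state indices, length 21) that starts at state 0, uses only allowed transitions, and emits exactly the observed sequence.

  0: obs=z cand={0} pick 0 [start]
  1: obs=z cand={0} pick 0 [0->0 ok]
  2: obs=x cand={1} pick 1 [0->1 ok]
  3: obs=y cand={3,4} pick 3 [1->3 ok]
  4: obs=y cand={3,4} pick 3 [3->3 ok]
  5: obs=y cand={3,4} pick 4 [3->4 ok]
  6: obs=y cand={3,4} pick 4 [4->4 ok]
  7: obs=y cand={3,4} pick 3 [4->3 ok]
  8: obs=y cand={3,4} pick 4 [3->4 ok]
  9: obs=y cand={3,4} pick 4 [4->4 ok]
  10: obs=y cand={3,4} pick 3 [4->3 ok]
  11: obs=y cand={3,4} pick 3 [3->3 ok]
  12: obs=y cand={3,4} pick 4 [3->4 ok]
  13: obs=x cand={1} pick 1 [4->1 ok]
  14: obs=x cand={1} pick 1 [1->1 ok]
  15: obs=z cand={0} pick 0 [1->0 ok]
  16: obs=z cand={0} pick 0 [0->0 ok]
  17: obs=x cand={1} pick 1 [0->1 ok]
  18: obs=w cand={2} pick 2 [1->2 ok]
  19: obs=y cand={3,4} pick 3 [2->3 ok]
  20: obs=y cand={3,4} pick 3 [3->3 ok]

0,0,1,3,3,4,4,3,4,4,3,3,4,1,1,0,0,1,2,3,3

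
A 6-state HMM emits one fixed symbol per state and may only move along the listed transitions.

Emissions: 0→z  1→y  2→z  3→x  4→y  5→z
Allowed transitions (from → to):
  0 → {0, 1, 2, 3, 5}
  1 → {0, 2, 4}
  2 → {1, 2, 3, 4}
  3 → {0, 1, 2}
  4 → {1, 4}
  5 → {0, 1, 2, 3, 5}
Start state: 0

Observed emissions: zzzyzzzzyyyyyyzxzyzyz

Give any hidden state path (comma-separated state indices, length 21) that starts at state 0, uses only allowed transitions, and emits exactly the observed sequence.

0,0,2,1,0,0,0,2,4,4,4,1,4,1,0,3,2,1,2,1,2

  pos 0: z in {0,2,5}, choose 0; start
  pos 1: z in {0,2,5}, choose 0; 0->0 ok
  pos 2: z in {0,2,5}, choose 2; 0->2 ok
  pos 3: y in {1,4}, choose 1; 2->1 ok
  pos 4: z in {0,2,5}, choose 0; 1->0 ok
  pos 5: z in {0,2,5}, choose 0; 0->0 ok
  pos 6: z in {0,2,5}, choose 0; 0->0 ok
  pos 7: z in {0,2,5}, choose 2; 0->2 ok
  pos 8: y in {1,4}, choose 4; 2->4 ok
  pos 9: y in {1,4}, choose 4; 4->4 ok
  pos 10: y in {1,4}, choose 4; 4->4 ok
  pos 11: y in {1,4}, choose 1; 4->1 ok
  pos 12: y in {1,4}, choose 4; 1->4 ok
  pos 13: y in {1,4}, choose 1; 4->1 ok
  pos 14: z in {0,2,5}, choose 0; 1->0 ok
  pos 15: x in {3}, choose 3; 0->3 ok
  pos 16: z in {0,2,5}, choose 2; 3->2 ok
  pos 17: y in {1,4}, choose 1; 2->1 ok
  pos 18: z in {0,2,5}, choose 2; 1->2 ok
  pos 19: y in {1,4}, choose 1; 2->1 ok
  pos 20: z in {0,2,5}, choose 2; 1->2 ok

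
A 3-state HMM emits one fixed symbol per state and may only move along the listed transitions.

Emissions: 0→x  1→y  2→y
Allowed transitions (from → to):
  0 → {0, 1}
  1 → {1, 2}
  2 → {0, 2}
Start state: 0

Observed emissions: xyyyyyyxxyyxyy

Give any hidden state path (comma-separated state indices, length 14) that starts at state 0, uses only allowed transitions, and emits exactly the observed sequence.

0,1,1,1,1,1,2,0,0,1,2,0,1,2

  pos 0: x in {0}, choose 0; start
  pos 1: y in {1,2}, choose 1; 0->1 ok
  pos 2: y in {1,2}, choose 1; 1->1 ok
  pos 3: y in {1,2}, choose 1; 1->1 ok
  pos 4: y in {1,2}, choose 1; 1->1 ok
  pos 5: y in {1,2}, choose 1; 1->1 ok
  pos 6: y in {1,2}, choose 2; 1->2 ok
  pos 7: x in {0}, choose 0; 2->0 ok
  pos 8: x in {0}, choose 0; 0->0 ok
  pos 9: y in {1,2}, choose 1; 0->1 ok
  pos 10: y in {1,2}, choose 2; 1->2 ok
  pos 11: x in {0}, choose 0; 2->0 ok
  pos 12: y in {1,2}, choose 1; 0->1 ok
  pos 13: y in {1,2}, choose 2; 1->2 ok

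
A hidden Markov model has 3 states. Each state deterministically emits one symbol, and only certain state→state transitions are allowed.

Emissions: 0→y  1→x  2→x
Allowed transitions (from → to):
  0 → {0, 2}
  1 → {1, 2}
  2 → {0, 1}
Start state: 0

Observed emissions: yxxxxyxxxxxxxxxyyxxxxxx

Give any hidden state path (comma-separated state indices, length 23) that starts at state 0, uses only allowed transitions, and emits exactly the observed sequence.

0,2,1,1,2,0,2,1,1,1,2,1,2,1,2,0,0,2,1,1,1,2,1

  [0] y  {0}  => 0  start
  [1] x  {1,2}  => 2  0->2 ok
  [2] x  {1,2}  => 1  2->1 ok
  [3] x  {1,2}  => 1  1->1 ok
  [4] x  {1,2}  => 2  1->2 ok
  [5] y  {0}  => 0  2->0 ok
  [6] x  {1,2}  => 2  0->2 ok
  [7] x  {1,2}  => 1  2->1 ok
  [8] x  {1,2}  => 1  1->1 ok
  [9] x  {1,2}  => 1  1->1 ok
  [10] x  {1,2}  => 2  1->2 ok
  [11] x  {1,2}  => 1  2->1 ok
  [12] x  {1,2}  => 2  1->2 ok
  [13] x  {1,2}  => 1  2->1 ok
  [14] x  {1,2}  => 2  1->2 ok
  [15] y  {0}  => 0  2->0 ok
  [16] y  {0}  => 0  0->0 ok
  [17] x  {1,2}  => 2  0->2 ok
  [18] x  {1,2}  => 1  2->1 ok
  [19] x  {1,2}  => 1  1->1 ok
  [20] x  {1,2}  => 1  1->1 ok
  [21] x  {1,2}  => 2  1->2 ok
  [22] x  {1,2}  => 1  2->1 ok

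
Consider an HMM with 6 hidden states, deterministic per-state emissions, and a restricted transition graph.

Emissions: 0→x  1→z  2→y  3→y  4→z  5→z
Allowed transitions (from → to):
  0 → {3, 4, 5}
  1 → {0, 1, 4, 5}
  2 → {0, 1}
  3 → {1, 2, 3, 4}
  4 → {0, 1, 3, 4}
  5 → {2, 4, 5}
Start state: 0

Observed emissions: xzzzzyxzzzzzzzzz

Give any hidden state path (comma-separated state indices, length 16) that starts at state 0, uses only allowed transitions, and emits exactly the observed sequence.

  [0] x  {0}  => 0  start
  [1] z  {1,4,5}  => 4  0->4 ok
  [2] z  {1,4,5}  => 1  4->1 ok
  [3] z  {1,4,5}  => 5  1->5 ok
  [4] z  {1,4,5}  => 5  5->5 ok
  [5] y  {2,3}  => 2  5->2 ok
  [6] x  {0}  => 0  2->0 ok
  [7] z  {1,4,5}  => 5  0->5 ok
  [8] z  {1,4,5}  => 5  5->5 ok
  [9] z  {1,4,5}  => 4  5->4 ok
  [10] z  {1,4,5}  => 1  4->1 ok
  [11] z  {1,4,5}  => 4  1->4 ok
  [12] z  {1,4,5}  => 1  4->1 ok
  [13] z  {1,4,5}  => 1  1->1 ok
  [14] z  {1,4,5}  => 1  1->1 ok
  [15] z  {1,4,5}  => 5  1->5 ok

0,4,1,5,5,2,0,5,5,4,1,4,1,1,1,5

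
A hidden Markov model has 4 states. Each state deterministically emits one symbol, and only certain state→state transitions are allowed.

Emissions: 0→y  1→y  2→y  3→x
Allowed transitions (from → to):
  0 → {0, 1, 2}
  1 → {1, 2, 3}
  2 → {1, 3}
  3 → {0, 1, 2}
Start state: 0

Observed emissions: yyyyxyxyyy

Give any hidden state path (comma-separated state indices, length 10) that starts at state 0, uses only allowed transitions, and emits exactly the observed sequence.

0,1,1,1,3,2,3,2,1,1

  [0] y  {0,1,2}  => 0  start
  [1] y  {0,1,2}  => 1  0->1 ok
  [2] y  {0,1,2}  => 1  1->1 ok
  [3] y  {0,1,2}  => 1  1->1 ok
  [4] x  {3}  => 3  1->3 ok
  [5] y  {0,1,2}  => 2  3->2 ok
  [6] x  {3}  => 3  2->3 ok
  [7] y  {0,1,2}  => 2  3->2 ok
  [8] y  {0,1,2}  => 1  2->1 ok
  [9] y  {0,1,2}  => 1  1->1 ok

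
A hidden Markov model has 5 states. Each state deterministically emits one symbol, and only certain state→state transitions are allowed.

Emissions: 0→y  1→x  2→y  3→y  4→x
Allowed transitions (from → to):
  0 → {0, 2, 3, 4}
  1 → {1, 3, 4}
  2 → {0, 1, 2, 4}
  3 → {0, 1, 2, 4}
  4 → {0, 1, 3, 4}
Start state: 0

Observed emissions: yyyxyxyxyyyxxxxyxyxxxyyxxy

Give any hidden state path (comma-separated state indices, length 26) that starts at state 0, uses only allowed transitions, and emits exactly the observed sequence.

0,2,0,4,3,4,3,1,3,0,3,4,4,1,1,3,1,3,4,4,4,0,3,1,1,3

  [0] y  {0,2,3}  => 0  start
  [1] y  {0,2,3}  => 2  0->2 ok
  [2] y  {0,2,3}  => 0  2->0 ok
  [3] x  {1,4}  => 4  0->4 ok
  [4] y  {0,2,3}  => 3  4->3 ok
  [5] x  {1,4}  => 4  3->4 ok
  [6] y  {0,2,3}  => 3  4->3 ok
  [7] x  {1,4}  => 1  3->1 ok
  [8] y  {0,2,3}  => 3  1->3 ok
  [9] y  {0,2,3}  => 0  3->0 ok
  [10] y  {0,2,3}  => 3  0->3 ok
  [11] x  {1,4}  => 4  3->4 ok
  [12] x  {1,4}  => 4  4->4 ok
  [13] x  {1,4}  => 1  4->1 ok
  [14] x  {1,4}  => 1  1->1 ok
  [15] y  {0,2,3}  => 3  1->3 ok
  [16] x  {1,4}  => 1  3->1 ok
  [17] y  {0,2,3}  => 3  1->3 ok
  [18] x  {1,4}  => 4  3->4 ok
  [19] x  {1,4}  => 4  4->4 ok
  [20] x  {1,4}  => 4  4->4 ok
  [21] y  {0,2,3}  => 0  4->0 ok
  [22] y  {0,2,3}  => 3  0->3 ok
  [23] x  {1,4}  => 1  3->1 ok
  [24] x  {1,4}  => 1  1->1 ok
  [25] y  {0,2,3}  => 3  1->3 ok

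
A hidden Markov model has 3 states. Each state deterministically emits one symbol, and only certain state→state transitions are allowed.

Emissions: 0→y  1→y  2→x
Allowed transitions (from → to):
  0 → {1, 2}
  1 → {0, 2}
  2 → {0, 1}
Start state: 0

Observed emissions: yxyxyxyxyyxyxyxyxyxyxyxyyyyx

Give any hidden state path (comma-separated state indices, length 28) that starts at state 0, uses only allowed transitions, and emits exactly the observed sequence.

  0: obs=y cand={0,1} pick 0 [start]
  1: obs=x cand={2} pick 2 [0->2 ok]
  2: obs=y cand={0,1} pick 1 [2->1 ok]
  3: obs=x cand={2} pick 2 [1->2 ok]
  4: obs=y cand={0,1} pick 1 [2->1 ok]
  5: obs=x cand={2} pick 2 [1->2 ok]
  6: obs=y cand={0,1} pick 0 [2->0 ok]
  7: obs=x cand={2} pick 2 [0->2 ok]
  8: obs=y cand={0,1} pick 0 [2->0 ok]
  9: obs=y cand={0,1} pick 1 [0->1 ok]
  10: obs=x cand={2} pick 2 [1->2 ok]
  11: obs=y cand={0,1} pick 1 [2->1 ok]
  12: obs=x cand={2} pick 2 [1->2 ok]
  13: obs=y cand={0,1} pick 0 [2->0 ok]
  14: obs=x cand={2} pick 2 [0->2 ok]
  15: obs=y cand={0,1} pick 1 [2->1 ok]
  16: obs=x cand={2} pick 2 [1->2 ok]
  17: obs=y cand={0,1} pick 0 [2->0 ok]
  18: obs=x cand={2} pick 2 [0->2 ok]
  19: obs=y cand={0,1} pick 0 [2->0 ok]
  20: obs=x cand={2} pick 2 [0->2 ok]
  21: obs=y cand={0,1} pick 0 [2->0 ok]
  22: obs=x cand={2} pick 2 [0->2 ok]
  23: obs=y cand={0,1} pick 0 [2->0 ok]
  24: obs=y cand={0,1} pick 1 [0->1 ok]
  25: obs=y cand={0,1} pick 0 [1->0 ok]
  26: obs=y cand={0,1} pick 1 [0->1 ok]
  27: obs=x cand={2} pick 2 [1->2 ok]

0,2,1,2,1,2,0,2,0,1,2,1,2,0,2,1,2,0,2,0,2,0,2,0,1,0,1,2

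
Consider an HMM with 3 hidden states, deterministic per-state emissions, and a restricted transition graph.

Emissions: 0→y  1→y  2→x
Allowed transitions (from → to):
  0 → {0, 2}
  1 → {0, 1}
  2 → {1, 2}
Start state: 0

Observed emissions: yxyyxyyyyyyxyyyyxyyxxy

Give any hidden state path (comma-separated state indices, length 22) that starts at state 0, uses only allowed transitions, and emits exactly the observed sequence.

  t0 'y' -> {0,1}, take 0 (start)
  t1 'x' -> {2}, take 2 (0->2 ok)
  t2 'y' -> {0,1}, take 1 (2->1 ok)
  t3 'y' -> {0,1}, take 0 (1->0 ok)
  t4 'x' -> {2}, take 2 (0->2 ok)
  t5 'y' -> {0,1}, take 1 (2->1 ok)
  t6 'y' -> {0,1}, take 1 (1->1 ok)
  t7 'y' -> {0,1}, take 0 (1->0 ok)
  t8 'y' -> {0,1}, take 0 (0->0 ok)
  t9 'y' -> {0,1}, take 0 (0->0 ok)
  t10 'y' -> {0,1}, take 0 (0->0 ok)
  t11 'x' -> {2}, take 2 (0->2 ok)
  t12 'y' -> {0,1}, take 1 (2->1 ok)
  t13 'y' -> {0,1}, take 1 (1->1 ok)
  t14 'y' -> {0,1}, take 1 (1->1 ok)
  t15 'y' -> {0,1}, take 0 (1->0 ok)
  t16 'x' -> {2}, take 2 (0->2 ok)
  t17 'y' -> {0,1}, take 1 (2->1 ok)
  t18 'y' -> {0,1}, take 0 (1->0 ok)
  t19 'x' -> {2}, take 2 (0->2 ok)
  t20 'x' -> {2}, take 2 (2->2 ok)
  t21 'y' -> {0,1}, take 1 (2->1 ok)

0,2,1,0,2,1,1,0,0,0,0,2,1,1,1,0,2,1,0,2,2,1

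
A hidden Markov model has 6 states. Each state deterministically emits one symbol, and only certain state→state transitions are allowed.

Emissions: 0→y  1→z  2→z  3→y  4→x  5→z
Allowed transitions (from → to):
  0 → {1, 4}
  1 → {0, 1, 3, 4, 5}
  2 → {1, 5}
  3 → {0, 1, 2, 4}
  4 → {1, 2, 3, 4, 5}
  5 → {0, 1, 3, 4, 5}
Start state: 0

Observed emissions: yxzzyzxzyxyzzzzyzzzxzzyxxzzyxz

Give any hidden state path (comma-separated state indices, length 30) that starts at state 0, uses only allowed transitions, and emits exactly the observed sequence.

0,4,1,5,0,1,4,5,0,4,3,2,1,1,1,3,2,1,1,4,2,1,0,4,4,2,1,3,4,2

  pos 0: y in {0,3}, choose 0; start
  pos 1: x in {4}, choose 4; 0->4 ok
  pos 2: z in {1,2,5}, choose 1; 4->1 ok
  pos 3: z in {1,2,5}, choose 5; 1->5 ok
  pos 4: y in {0,3}, choose 0; 5->0 ok
  pos 5: z in {1,2,5}, choose 1; 0->1 ok
  pos 6: x in {4}, choose 4; 1->4 ok
  pos 7: z in {1,2,5}, choose 5; 4->5 ok
  pos 8: y in {0,3}, choose 0; 5->0 ok
  pos 9: x in {4}, choose 4; 0->4 ok
  pos 10: y in {0,3}, choose 3; 4->3 ok
  pos 11: z in {1,2,5}, choose 2; 3->2 ok
  pos 12: z in {1,2,5}, choose 1; 2->1 ok
  pos 13: z in {1,2,5}, choose 1; 1->1 ok
  pos 14: z in {1,2,5}, choose 1; 1->1 ok
  pos 15: y in {0,3}, choose 3; 1->3 ok
  pos 16: z in {1,2,5}, choose 2; 3->2 ok
  pos 17: z in {1,2,5}, choose 1; 2->1 ok
  pos 18: z in {1,2,5}, choose 1; 1->1 ok
  pos 19: x in {4}, choose 4; 1->4 ok
  pos 20: z in {1,2,5}, choose 2; 4->2 ok
  pos 21: z in {1,2,5}, choose 1; 2->1 ok
  pos 22: y in {0,3}, choose 0; 1->0 ok
  pos 23: x in {4}, choose 4; 0->4 ok
  pos 24: x in {4}, choose 4; 4->4 ok
  pos 25: z in {1,2,5}, choose 2; 4->2 ok
  pos 26: z in {1,2,5}, choose 1; 2->1 ok
  pos 27: y in {0,3}, choose 3; 1->3 ok
  pos 28: x in {4}, choose 4; 3->4 ok
  pos 29: z in {1,2,5}, choose 2; 4->2 ok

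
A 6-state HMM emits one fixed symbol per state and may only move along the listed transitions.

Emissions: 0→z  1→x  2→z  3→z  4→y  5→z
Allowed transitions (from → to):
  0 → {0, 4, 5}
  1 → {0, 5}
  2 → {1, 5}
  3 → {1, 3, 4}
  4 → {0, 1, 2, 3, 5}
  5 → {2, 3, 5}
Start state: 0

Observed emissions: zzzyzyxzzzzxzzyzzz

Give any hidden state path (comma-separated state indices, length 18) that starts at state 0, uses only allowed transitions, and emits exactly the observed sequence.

  0: obs=z cand={0,2,3,5} pick 0 [start]
  1: obs=z cand={0,2,3,5} pick 0 [0->0 ok]
  2: obs=z cand={0,2,3,5} pick 0 [0->0 ok]
  3: obs=y cand={4} pick 4 [0->4 ok]
  4: obs=z cand={0,2,3,5} pick 3 [4->3 ok]
  5: obs=y cand={4} pick 4 [3->4 ok]
  6: obs=x cand={1} pick 1 [4->1 ok]
  7: obs=z cand={0,2,3,5} pick 0 [1->0 ok]
  8: obs=z cand={0,2,3,5} pick 5 [0->5 ok]
  9: obs=z cand={0,2,3,5} pick 5 [5->5 ok]
  10: obs=z cand={0,2,3,5} pick 2 [5->2 ok]
  11: obs=x cand={1} pick 1 [2->1 ok]
  12: obs=z cand={0,2,3,5} pick 0 [1->0 ok]
  13: obs=z cand={0,2,3,5} pick 0 [0->0 ok]
  14: obs=y cand={4} pick 4 [0->4 ok]
  15: obs=z cand={0,2,3,5} pick 2 [4->2 ok]
  16: obs=z cand={0,2,3,5} pick 5 [2->5 ok]
  17: obs=z cand={0,2,3,5} pick 3 [5->3 ok]

0,0,0,4,3,4,1,0,5,5,2,1,0,0,4,2,5,3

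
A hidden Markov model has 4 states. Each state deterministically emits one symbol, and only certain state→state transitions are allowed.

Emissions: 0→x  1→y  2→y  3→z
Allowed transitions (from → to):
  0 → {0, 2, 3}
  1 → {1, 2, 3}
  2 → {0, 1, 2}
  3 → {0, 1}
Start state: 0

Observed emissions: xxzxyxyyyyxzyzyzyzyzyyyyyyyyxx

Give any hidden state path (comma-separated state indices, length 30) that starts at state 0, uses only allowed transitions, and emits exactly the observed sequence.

0,0,3,0,2,0,2,1,1,2,0,3,1,3,1,3,1,3,1,3,1,1,2,1,2,1,2,2,0,0

  [0] x  {0}  => 0  start
  [1] x  {0}  => 0  0->0 ok
  [2] z  {3}  => 3  0->3 ok
  [3] x  {0}  => 0  3->0 ok
  [4] y  {1,2}  => 2  0->2 ok
  [5] x  {0}  => 0  2->0 ok
  [6] y  {1,2}  => 2  0->2 ok
  [7] y  {1,2}  => 1  2->1 ok
  [8] y  {1,2}  => 1  1->1 ok
  [9] y  {1,2}  => 2  1->2 ok
  [10] x  {0}  => 0  2->0 ok
  [11] z  {3}  => 3  0->3 ok
  [12] y  {1,2}  => 1  3->1 ok
  [13] z  {3}  => 3  1->3 ok
  [14] y  {1,2}  => 1  3->1 ok
  [15] z  {3}  => 3  1->3 ok
  [16] y  {1,2}  => 1  3->1 ok
  [17] z  {3}  => 3  1->3 ok
  [18] y  {1,2}  => 1  3->1 ok
  [19] z  {3}  => 3  1->3 ok
  [20] y  {1,2}  => 1  3->1 ok
  [21] y  {1,2}  => 1  1->1 ok
  [22] y  {1,2}  => 2  1->2 ok
  [23] y  {1,2}  => 1  2->1 ok
  [24] y  {1,2}  => 2  1->2 ok
  [25] y  {1,2}  => 1  2->1 ok
  [26] y  {1,2}  => 2  1->2 ok
  [27] y  {1,2}  => 2  2->2 ok
  [28] x  {0}  => 0  2->0 ok
  [29] x  {0}  => 0  0->0 ok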